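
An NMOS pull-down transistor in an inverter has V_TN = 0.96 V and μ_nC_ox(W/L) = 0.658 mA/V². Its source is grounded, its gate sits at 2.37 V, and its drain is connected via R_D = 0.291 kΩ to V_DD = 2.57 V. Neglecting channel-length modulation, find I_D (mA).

I_D = 0.654 mA

V_GS = V_G = 2.37 V, so V_ov = 2.37 − 0.96 = 1.41 V.
Assume saturation: I_D = ½ k_n V_ov² = 0.5 × 0.658 × 1.41² = 0.654 mA, giving V_DS = V_DD − I_D R_D = 2.57 − 0.654 × 0.291 = 2.38 V.
V_DS = 2.38 V ≥ V_ov = 1.41 V, confirming saturation.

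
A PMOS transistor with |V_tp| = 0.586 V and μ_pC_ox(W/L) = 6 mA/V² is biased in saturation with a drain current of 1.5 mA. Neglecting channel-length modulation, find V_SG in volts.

V_SG = 1.29 V

In saturation I_D = ½ k_p (V_SG − |V_tp|)², so V_SG − |V_tp| = √(2 I_D / k_p) = √(2 × 1.5 / 6) = 0.707 V.
V_SG = 0.586 + 0.707 = 1.29 V.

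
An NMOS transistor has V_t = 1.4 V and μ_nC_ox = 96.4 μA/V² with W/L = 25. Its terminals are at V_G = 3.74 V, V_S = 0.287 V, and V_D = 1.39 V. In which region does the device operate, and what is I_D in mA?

V_GS = V_G − V_S = 3.74 − 0.287 = 3.45 V; V_DS = V_D − V_S = 1.39 − 0.287 = 1.1 V.
k_n = μ_nC_ox · (W/L) = 2.41 mA/V².
V_ov = V_GS − V_t = 3.45 − 1.4 = 2.05 V.
Since V_DS = 1.1 V < V_ov = 2.05 V, the device is in the triode region.
I_D = k_n [V_ov · V_DS − ½ V_DS²] = 2.41 × [2.05 × 1.1 − 0.5 × 1.1²] = 3.99 mA.

Triode; I_D = 3.99 mA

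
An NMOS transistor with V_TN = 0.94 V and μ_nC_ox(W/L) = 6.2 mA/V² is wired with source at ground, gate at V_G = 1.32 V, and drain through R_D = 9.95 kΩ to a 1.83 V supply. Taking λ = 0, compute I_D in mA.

I_D = 0.176 mA

V_GS = V_G = 1.32 V, so V_ov = 1.32 − 0.94 = 0.38 V.
Assume saturation: I_D = ½ k_n V_ov² = 0.5 × 6.2 × 0.38² = 0.448 mA, giving V_DS = V_DD − I_D R_D = 1.83 − 0.448 × 9.95 = -2.62 V.
But -2.62 V < V_ov = 0.38 V, so the device is actually in triode.
In triode I_D = k_n[V_ov V_DS − ½ V_DS²] and I_D = (V_DD − V_DS)/R_D. Equating: 30.8 V_DS² − 24.44 V_DS + 1.83 = 0, giving V_DS = 0.0837 V (the root below V_ov).
I_D = (1.83 − 0.0837) / 9.95 = 0.176 mA.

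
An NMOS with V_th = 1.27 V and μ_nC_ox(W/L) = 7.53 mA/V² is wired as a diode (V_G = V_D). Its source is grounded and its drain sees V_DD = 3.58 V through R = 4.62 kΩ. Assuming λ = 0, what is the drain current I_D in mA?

With gate tied to drain, V_GS = V_DS ≥ V_GS − V_th, so the device is in saturation.
KCL at the drain: ½ k_n (V_GS − V_th)² = (V_DD − V_GS)/R.
Let x = V_GS − 1.27. Then 17.4 x² + x − 2.31 = 0, giving x = 0.337 V (positive root), so V_GS = 1.61 V.
I_D = (V_DD − V_GS)/R = (3.58 − 1.61) / 4.62 = 0.427 mA.

I_D = 0.427 mA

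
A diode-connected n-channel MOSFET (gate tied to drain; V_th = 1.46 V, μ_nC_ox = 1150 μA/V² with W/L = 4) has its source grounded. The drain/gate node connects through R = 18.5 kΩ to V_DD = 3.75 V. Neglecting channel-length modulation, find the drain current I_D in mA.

I_D = 0.112 mA

With gate tied to drain, V_GS = V_DS ≥ V_GS − V_th, so the device is in saturation.
k_n = μ_nC_ox · (W/L) = 4.6 mA/V².
KCL at the drain: ½ k_n (V_GS − V_th)² = (V_DD − V_GS)/R.
Let x = V_GS − 1.46. Then 42.5 x² + x − 2.29 = 0, giving x = 0.221 V (positive root), so V_GS = 1.68 V.
I_D = (V_DD − V_GS)/R = (3.75 − 1.68) / 18.5 = 0.112 mA.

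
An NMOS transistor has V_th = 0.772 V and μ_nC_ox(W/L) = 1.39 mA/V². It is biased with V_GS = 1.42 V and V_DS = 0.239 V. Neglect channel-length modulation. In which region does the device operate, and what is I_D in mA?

V_ov = V_GS − V_th = 1.42 − 0.772 = 0.648 V.
Since V_DS = 0.239 V < V_ov = 0.648 V, the device is in the triode region.
I_D = k_n [V_ov · V_DS − ½ V_DS²] = 1.39 × [0.648 × 0.239 − 0.5 × 0.239²] = 0.176 mA.

Triode; I_D = 0.176 mA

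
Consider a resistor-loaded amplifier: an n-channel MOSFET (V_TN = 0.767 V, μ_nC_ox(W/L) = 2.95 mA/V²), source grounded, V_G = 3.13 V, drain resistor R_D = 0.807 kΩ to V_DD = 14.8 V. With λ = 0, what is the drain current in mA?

I_D = 8.24 mA

V_GS = V_G = 3.13 V, so V_ov = 3.13 − 0.767 = 2.36 V.
Assume saturation: I_D = ½ k_n V_ov² = 0.5 × 2.95 × 2.36² = 8.24 mA, giving V_DS = V_DD − I_D R_D = 14.8 − 8.24 × 0.807 = 8.15 V.
V_DS = 8.15 V ≥ V_ov = 2.36 V, confirming saturation.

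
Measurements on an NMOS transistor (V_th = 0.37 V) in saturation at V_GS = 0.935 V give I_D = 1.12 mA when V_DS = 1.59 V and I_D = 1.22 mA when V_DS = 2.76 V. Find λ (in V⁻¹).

With V_GS fixed, I_D ∝ (1 + λ V_DS) in saturation, so I_D2/I_D1 = (1 + λ V_DS2)/(1 + λ V_DS1).
1.22/1.12 = 1.089 = (1 + 2.76 λ)/(1 + 1.59 λ).
Solving: λ (I_D1 V_DS2 − I_D2 V_DS1) = I_D2 − I_D1, so λ = (1.22 − 1.12) / (1.12 × 2.76 − 1.22 × 1.59) = 0.1 / 1.15 = 0.0869 V⁻¹.

λ = 0.0869 V⁻¹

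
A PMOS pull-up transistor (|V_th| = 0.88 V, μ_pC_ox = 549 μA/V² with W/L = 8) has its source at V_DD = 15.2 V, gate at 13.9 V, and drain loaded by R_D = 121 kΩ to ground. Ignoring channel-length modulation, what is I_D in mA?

V_SG = V_DD − V_G = 15.2 − 13.9 = 1.3 V, so V_ov = 1.3 − 0.88 = 0.42 V.
k_p = μ_pC_ox · (W/L) = 4.392 mA/V².
Assume saturation: I_D = ½ k_p V_ov² = 0.5 × 4.392 × 0.42² = 0.387 mA, giving V_SD = V_DD − I_D R_D = 15.2 − 0.387 × 121 = -31.7 V.
But -31.7 V < V_ov = 0.42 V, so the device is actually in triode.
In triode I_D = k_p[V_ov V_SD − ½ V_SD²] and I_D = (V_DD − V_SD)/R_D. Equating: 266 V_SD² − 224.2 V_SD + 15.2 = 0, giving V_SD = 0.0743 V (the root below V_ov).
I_D = (15.2 − 0.0743) / 121 = 0.125 mA.

I_D = 0.125 mA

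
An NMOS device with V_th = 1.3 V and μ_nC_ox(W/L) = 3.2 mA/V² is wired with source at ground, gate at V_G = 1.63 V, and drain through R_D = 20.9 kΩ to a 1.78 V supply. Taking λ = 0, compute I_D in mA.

I_D = 0.0809 mA

V_GS = V_G = 1.63 V, so V_ov = 1.63 − 1.3 = 0.33 V.
Assume saturation: I_D = ½ k_n V_ov² = 0.5 × 3.2 × 0.33² = 0.174 mA, giving V_DS = V_DD − I_D R_D = 1.78 − 0.174 × 20.9 = -1.86 V.
But -1.86 V < V_ov = 0.33 V, so the device is actually in triode.
In triode I_D = k_n[V_ov V_DS − ½ V_DS²] and I_D = (V_DD − V_DS)/R_D. Equating: 33.4 V_DS² − 23.07 V_DS + 1.78 = 0, giving V_DS = 0.0885 V (the root below V_ov).
I_D = (1.78 − 0.0885) / 20.9 = 0.0809 mA.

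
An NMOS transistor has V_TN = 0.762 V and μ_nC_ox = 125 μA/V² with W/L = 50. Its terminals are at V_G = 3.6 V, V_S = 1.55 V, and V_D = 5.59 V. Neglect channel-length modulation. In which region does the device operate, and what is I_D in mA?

Saturation; I_D = 5.18 mA

V_GS = V_G − V_S = 3.6 − 1.55 = 2.05 V; V_DS = V_D − V_S = 5.59 − 1.55 = 4.04 V.
k_n = μ_nC_ox · (W/L) = 6.25 mA/V².
V_ov = V_GS − V_TN = 2.05 − 0.762 = 1.29 V.
Since V_DS = 4.04 V ≥ V_ov = 1.29 V, the device is in saturation.
I_D = ½ k_n V_ov² = 0.5 × 6.25 × 1.29² = 5.18 mA.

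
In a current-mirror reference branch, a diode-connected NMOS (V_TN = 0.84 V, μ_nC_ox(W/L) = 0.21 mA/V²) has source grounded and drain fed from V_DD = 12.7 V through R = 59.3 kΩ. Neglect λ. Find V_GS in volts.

With gate tied to drain, V_GS = V_DS ≥ V_GS − V_TN, so the device is in saturation.
KCL at the drain: ½ k_n (V_GS − V_TN)² = (V_DD − V_GS)/R.
Let x = V_GS − 0.84. Then 6.23 x² + x − 11.86 = 0, giving x = 1.3 V (positive root), so V_GS = 2.14 V.
I_D = (V_DD − V_GS)/R = (12.7 − 2.14) / 59.3 = 0.178 mA.

V_GS = 2.14 V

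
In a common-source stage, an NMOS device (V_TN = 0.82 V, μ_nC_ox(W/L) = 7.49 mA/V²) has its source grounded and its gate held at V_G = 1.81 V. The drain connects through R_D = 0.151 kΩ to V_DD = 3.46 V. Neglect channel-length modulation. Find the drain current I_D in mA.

V_GS = V_G = 1.81 V, so V_ov = 1.81 − 0.82 = 0.99 V.
Assume saturation: I_D = ½ k_n V_ov² = 0.5 × 7.49 × 0.99² = 3.67 mA, giving V_DS = V_DD − I_D R_D = 3.46 − 3.67 × 0.151 = 2.91 V.
V_DS = 2.91 V ≥ V_ov = 0.99 V, confirming saturation.

I_D = 3.67 mA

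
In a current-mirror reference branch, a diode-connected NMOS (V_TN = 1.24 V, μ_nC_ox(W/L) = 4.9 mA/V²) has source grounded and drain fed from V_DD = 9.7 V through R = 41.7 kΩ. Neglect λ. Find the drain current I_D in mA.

I_D = 0.196 mA

With gate tied to drain, V_GS = V_DS ≥ V_GS − V_TN, so the device is in saturation.
KCL at the drain: ½ k_n (V_GS − V_TN)² = (V_DD − V_GS)/R.
Let x = V_GS − 1.24. Then 102 x² + x − 8.46 = 0, giving x = 0.283 V (positive root), so V_GS = 1.52 V.
I_D = (V_DD − V_GS)/R = (9.7 − 1.52) / 41.7 = 0.196 mA.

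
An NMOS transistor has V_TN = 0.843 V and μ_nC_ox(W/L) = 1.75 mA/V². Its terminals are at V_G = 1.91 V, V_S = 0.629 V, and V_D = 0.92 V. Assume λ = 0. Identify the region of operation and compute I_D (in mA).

V_GS = V_G − V_S = 1.91 − 0.629 = 1.28 V; V_DS = V_D − V_S = 0.92 − 0.629 = 0.291 V.
V_ov = V_GS − V_TN = 1.28 − 0.843 = 0.438 V.
Since V_DS = 0.291 V < V_ov = 0.438 V, the device is in the triode region.
I_D = k_n [V_ov · V_DS − ½ V_DS²] = 1.75 × [0.438 × 0.291 − 0.5 × 0.291²] = 0.149 mA.

Triode; I_D = 0.149 mA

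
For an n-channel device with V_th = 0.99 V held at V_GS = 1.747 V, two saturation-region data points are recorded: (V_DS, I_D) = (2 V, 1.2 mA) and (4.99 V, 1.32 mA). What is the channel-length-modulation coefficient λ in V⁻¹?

λ = 0.0358 V⁻¹

With V_GS fixed, I_D ∝ (1 + λ V_DS) in saturation, so I_D2/I_D1 = (1 + λ V_DS2)/(1 + λ V_DS1).
1.32/1.2 = 1.1 = (1 + 4.99 λ)/(1 + 2 λ).
Solving: λ (I_D1 V_DS2 − I_D2 V_DS1) = I_D2 − I_D1, so λ = (1.32 − 1.2) / (1.2 × 4.99 − 1.32 × 2) = 0.12 / 3.35 = 0.0358 V⁻¹.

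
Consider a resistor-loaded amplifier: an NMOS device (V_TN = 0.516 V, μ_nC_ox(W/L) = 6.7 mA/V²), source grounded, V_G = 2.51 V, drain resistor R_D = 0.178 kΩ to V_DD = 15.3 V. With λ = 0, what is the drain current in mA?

I_D = 13.3 mA

V_GS = V_G = 2.51 V, so V_ov = 2.51 − 0.516 = 1.99 V.
Assume saturation: I_D = ½ k_n V_ov² = 0.5 × 6.7 × 1.99² = 13.3 mA, giving V_DS = V_DD − I_D R_D = 15.3 − 13.3 × 0.178 = 12.9 V.
V_DS = 12.9 V ≥ V_ov = 1.99 V, confirming saturation.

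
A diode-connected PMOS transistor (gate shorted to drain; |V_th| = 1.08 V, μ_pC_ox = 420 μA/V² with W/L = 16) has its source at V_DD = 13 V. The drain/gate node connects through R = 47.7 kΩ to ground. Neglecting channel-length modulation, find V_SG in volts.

V_SG = 1.35 V

With gate tied to drain, V_SG = V_SD ≥ V_SG − |V_th|, so the device is in saturation.
k_p = μ_pC_ox · (W/L) = 6.72 mA/V².
KCL at the drain: ½ k_p (V_SG − |V_th|)² = (V_DD − V_SG)/R.
Let x = V_SG − 1.08. Then 160 x² + x − 11.92 = 0, giving x = 0.27 V (positive root), so V_SG = 1.35 V.
I_D = (V_DD − V_SG)/R = (13 − 1.35) / 47.7 = 0.244 mA.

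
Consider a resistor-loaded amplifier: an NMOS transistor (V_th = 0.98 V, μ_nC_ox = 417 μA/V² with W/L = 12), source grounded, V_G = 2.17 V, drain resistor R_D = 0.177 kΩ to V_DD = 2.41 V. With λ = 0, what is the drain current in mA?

I_D = 3.54 mA

V_GS = V_G = 2.17 V, so V_ov = 2.17 − 0.98 = 1.19 V.
k_n = μ_nC_ox · (W/L) = 5.004 mA/V².
Assume saturation: I_D = ½ k_n V_ov² = 0.5 × 5.004 × 1.19² = 3.54 mA, giving V_DS = V_DD − I_D R_D = 2.41 − 3.54 × 0.177 = 1.78 V.
V_DS = 1.78 V ≥ V_ov = 1.19 V, confirming saturation.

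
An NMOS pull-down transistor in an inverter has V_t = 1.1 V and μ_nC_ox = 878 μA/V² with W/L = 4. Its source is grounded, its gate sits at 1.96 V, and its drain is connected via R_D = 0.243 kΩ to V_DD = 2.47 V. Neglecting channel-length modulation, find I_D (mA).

I_D = 1.30 mA

V_GS = V_G = 1.96 V, so V_ov = 1.96 − 1.1 = 0.86 V.
k_n = μ_nC_ox · (W/L) = 3.512 mA/V².
Assume saturation: I_D = ½ k_n V_ov² = 0.5 × 3.512 × 0.86² = 1.3 mA, giving V_DS = V_DD − I_D R_D = 2.47 − 1.3 × 0.243 = 2.15 V.
V_DS = 2.15 V ≥ V_ov = 0.86 V, confirming saturation.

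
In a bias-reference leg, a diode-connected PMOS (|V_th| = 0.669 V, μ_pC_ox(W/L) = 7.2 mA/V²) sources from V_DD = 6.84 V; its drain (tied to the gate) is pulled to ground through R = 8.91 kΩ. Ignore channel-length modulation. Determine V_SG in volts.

With gate tied to drain, V_SG = V_SD ≥ V_SG − |V_th|, so the device is in saturation.
KCL at the drain: ½ k_p (V_SG − |V_th|)² = (V_DD − V_SG)/R.
Let x = V_SG − 0.669. Then 32.1 x² + x − 6.171 = 0, giving x = 0.423 V (positive root), so V_SG = 1.09 V.
I_D = (V_DD − V_SG)/R = (6.84 − 1.09) / 8.91 = 0.645 mA.

V_SG = 1.09 V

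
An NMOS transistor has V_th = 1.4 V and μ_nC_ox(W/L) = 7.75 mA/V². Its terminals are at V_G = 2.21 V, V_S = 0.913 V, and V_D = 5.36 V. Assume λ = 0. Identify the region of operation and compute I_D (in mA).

V_GS = V_G − V_S = 2.21 − 0.913 = 1.3 V; V_DS = V_D − V_S = 5.36 − 0.913 = 4.45 V.
V_GS = 1.3 V < V_th = 1.4 V, so the transistor is in cutoff.

Cutoff; I_D = 0 mA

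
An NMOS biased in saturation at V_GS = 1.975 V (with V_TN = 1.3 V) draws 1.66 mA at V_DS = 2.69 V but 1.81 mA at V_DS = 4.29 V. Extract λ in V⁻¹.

With V_GS fixed, I_D ∝ (1 + λ V_DS) in saturation, so I_D2/I_D1 = (1 + λ V_DS2)/(1 + λ V_DS1).
1.81/1.66 = 1.09 = (1 + 4.29 λ)/(1 + 2.69 λ).
Solving: λ (I_D1 V_DS2 − I_D2 V_DS1) = I_D2 − I_D1, so λ = (1.81 − 1.66) / (1.66 × 4.29 − 1.81 × 2.69) = 0.15 / 2.25 = 0.0666 V⁻¹.

λ = 0.0666 V⁻¹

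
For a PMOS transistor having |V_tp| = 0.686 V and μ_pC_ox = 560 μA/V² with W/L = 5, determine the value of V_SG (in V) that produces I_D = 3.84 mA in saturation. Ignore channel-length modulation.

k_p = μ_pC_ox · (W/L) = 2.8 mA/V².
In saturation I_D = ½ k_p (V_SG − |V_tp|)², so V_SG − |V_tp| = √(2 I_D / k_p) = √(2 × 3.84 / 2.8) = 1.66 V.
V_SG = 0.686 + 1.66 = 2.34 V.

V_SG = 2.34 V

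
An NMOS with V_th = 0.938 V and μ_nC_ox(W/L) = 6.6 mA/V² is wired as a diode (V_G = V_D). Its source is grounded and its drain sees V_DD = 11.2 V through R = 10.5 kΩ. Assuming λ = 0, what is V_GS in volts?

V_GS = 1.47 V

With gate tied to drain, V_GS = V_DS ≥ V_GS − V_th, so the device is in saturation.
KCL at the drain: ½ k_n (V_GS − V_th)² = (V_DD − V_GS)/R.
Let x = V_GS − 0.938. Then 34.6 x² + x − 10.26 = 0, giving x = 0.53 V (positive root), so V_GS = 1.47 V.
I_D = (V_DD − V_GS)/R = (11.2 − 1.47) / 10.5 = 0.927 mA.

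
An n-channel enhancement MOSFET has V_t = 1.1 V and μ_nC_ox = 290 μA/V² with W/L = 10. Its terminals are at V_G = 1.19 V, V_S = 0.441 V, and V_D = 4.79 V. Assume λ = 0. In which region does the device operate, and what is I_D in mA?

V_GS = V_G − V_S = 1.19 − 0.441 = 0.749 V; V_DS = V_D − V_S = 4.79 − 0.441 = 4.35 V.
V_GS = 0.749 V < V_t = 1.1 V, so the transistor is in cutoff.

Cutoff; I_D = 0 mA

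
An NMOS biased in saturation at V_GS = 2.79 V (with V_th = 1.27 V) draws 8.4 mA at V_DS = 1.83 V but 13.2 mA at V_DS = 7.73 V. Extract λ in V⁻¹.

With V_GS fixed, I_D ∝ (1 + λ V_DS) in saturation, so I_D2/I_D1 = (1 + λ V_DS2)/(1 + λ V_DS1).
13.2/8.4 = 1.571 = (1 + 7.73 λ)/(1 + 1.83 λ).
Solving: λ (I_D1 V_DS2 − I_D2 V_DS1) = I_D2 − I_D1, so λ = (13.2 − 8.4) / (8.4 × 7.73 − 13.2 × 1.83) = 4.8 / 40.8 = 0.118 V⁻¹.

λ = 0.118 V⁻¹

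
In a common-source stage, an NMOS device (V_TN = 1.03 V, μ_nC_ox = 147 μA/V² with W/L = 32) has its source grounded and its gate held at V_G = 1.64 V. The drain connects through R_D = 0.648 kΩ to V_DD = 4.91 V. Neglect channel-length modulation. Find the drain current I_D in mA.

V_GS = V_G = 1.64 V, so V_ov = 1.64 − 1.03 = 0.61 V.
k_n = μ_nC_ox · (W/L) = 4.704 mA/V².
Assume saturation: I_D = ½ k_n V_ov² = 0.5 × 4.704 × 0.61² = 0.875 mA, giving V_DS = V_DD − I_D R_D = 4.91 − 0.875 × 0.648 = 4.34 V.
V_DS = 4.34 V ≥ V_ov = 0.61 V, confirming saturation.

I_D = 0.875 mA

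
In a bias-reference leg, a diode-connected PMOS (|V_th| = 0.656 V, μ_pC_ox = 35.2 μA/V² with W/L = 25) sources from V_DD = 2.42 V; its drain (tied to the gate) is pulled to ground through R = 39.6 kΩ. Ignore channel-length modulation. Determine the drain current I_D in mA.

I_D = 0.0372 mA

With gate tied to drain, V_SG = V_SD ≥ V_SG − |V_th|, so the device is in saturation.
k_p = μ_pC_ox · (W/L) = 0.88 mA/V².
KCL at the drain: ½ k_p (V_SG − |V_th|)² = (V_DD − V_SG)/R.
Let x = V_SG − 0.656. Then 17.4 x² + x − 1.764 = 0, giving x = 0.291 V (positive root), so V_SG = 0.947 V.
I_D = (V_DD − V_SG)/R = (2.42 − 0.947) / 39.6 = 0.0372 mA.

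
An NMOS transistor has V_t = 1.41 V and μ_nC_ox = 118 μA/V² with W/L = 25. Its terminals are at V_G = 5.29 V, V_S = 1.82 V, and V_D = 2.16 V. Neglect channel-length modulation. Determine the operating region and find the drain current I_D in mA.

Triode; I_D = 1.90 mA

V_GS = V_G − V_S = 5.29 − 1.82 = 3.47 V; V_DS = V_D − V_S = 2.16 − 1.82 = 0.34 V.
k_n = μ_nC_ox · (W/L) = 2.95 mA/V².
V_ov = V_GS − V_t = 3.47 − 1.41 = 2.06 V.
Since V_DS = 0.34 V < V_ov = 2.06 V, the device is in the triode region.
I_D = k_n [V_ov · V_DS − ½ V_DS²] = 2.95 × [2.06 × 0.34 − 0.5 × 0.34²] = 1.9 mA.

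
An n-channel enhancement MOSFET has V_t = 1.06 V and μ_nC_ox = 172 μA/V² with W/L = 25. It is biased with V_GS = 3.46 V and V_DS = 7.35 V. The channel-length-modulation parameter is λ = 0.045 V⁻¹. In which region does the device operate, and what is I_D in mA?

k_n = μ_nC_ox · (W/L) = 4.3 mA/V².
V_ov = V_GS − V_t = 3.46 − 1.06 = 2.4 V.
Since V_DS = 7.35 V ≥ V_ov = 2.4 V, the device is in saturation.
I_D = ½ k_n V_ov² (1 + λ V_DS) = 0.5 × 4.3 × 2.4² × (1 + 0.045 × 7.35) = 16.5 mA.

Saturation; I_D = 16.5 mA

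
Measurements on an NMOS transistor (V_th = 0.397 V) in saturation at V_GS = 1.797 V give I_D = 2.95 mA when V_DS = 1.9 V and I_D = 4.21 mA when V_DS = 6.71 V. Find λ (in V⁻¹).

λ = 0.107 V⁻¹

With V_GS fixed, I_D ∝ (1 + λ V_DS) in saturation, so I_D2/I_D1 = (1 + λ V_DS2)/(1 + λ V_DS1).
4.21/2.95 = 1.427 = (1 + 6.71 λ)/(1 + 1.9 λ).
Solving: λ (I_D1 V_DS2 − I_D2 V_DS1) = I_D2 − I_D1, so λ = (4.21 − 2.95) / (2.95 × 6.71 − 4.21 × 1.9) = 1.26 / 11.8 = 0.107 V⁻¹.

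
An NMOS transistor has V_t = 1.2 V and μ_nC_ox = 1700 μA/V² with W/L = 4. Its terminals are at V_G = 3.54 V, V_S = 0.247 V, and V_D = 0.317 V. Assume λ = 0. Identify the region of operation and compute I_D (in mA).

Triode; I_D = 0.980 mA

V_GS = V_G − V_S = 3.54 − 0.247 = 3.29 V; V_DS = V_D − V_S = 0.317 − 0.247 = 0.07 V.
k_n = μ_nC_ox · (W/L) = 6.8 mA/V².
V_ov = V_GS − V_t = 3.29 − 1.2 = 2.09 V.
Since V_DS = 0.07 V < V_ov = 2.09 V, the device is in the triode region.
I_D = k_n [V_ov · V_DS − ½ V_DS²] = 6.8 × [2.09 × 0.07 − 0.5 × 0.07²] = 0.98 mA.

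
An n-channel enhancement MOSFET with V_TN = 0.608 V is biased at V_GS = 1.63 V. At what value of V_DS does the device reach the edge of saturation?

V_DS,sat = 1.02 V

The boundary between triode and saturation is V_DS = V_GS − V_TN = V_ov.
V_ov = 1.63 − 0.608 = 1.02 V.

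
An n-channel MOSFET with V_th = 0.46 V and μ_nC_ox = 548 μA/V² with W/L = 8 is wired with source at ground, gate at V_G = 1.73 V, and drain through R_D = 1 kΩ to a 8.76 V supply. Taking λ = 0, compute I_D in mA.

I_D = 3.54 mA

V_GS = V_G = 1.73 V, so V_ov = 1.73 − 0.46 = 1.27 V.
k_n = μ_nC_ox · (W/L) = 4.384 mA/V².
Assume saturation: I_D = ½ k_n V_ov² = 0.5 × 4.384 × 1.27² = 3.54 mA, giving V_DS = V_DD − I_D R_D = 8.76 − 3.54 × 1 = 5.22 V.
V_DS = 5.22 V ≥ V_ov = 1.27 V, confirming saturation.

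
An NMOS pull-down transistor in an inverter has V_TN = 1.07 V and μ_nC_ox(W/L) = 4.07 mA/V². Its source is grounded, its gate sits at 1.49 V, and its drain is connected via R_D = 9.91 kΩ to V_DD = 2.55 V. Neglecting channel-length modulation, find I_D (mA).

V_GS = V_G = 1.49 V, so V_ov = 1.49 − 1.07 = 0.42 V.
Assume saturation: I_D = ½ k_n V_ov² = 0.5 × 4.07 × 0.42² = 0.359 mA, giving V_DS = V_DD − I_D R_D = 2.55 − 0.359 × 9.91 = -1.01 V.
But -1.01 V < V_ov = 0.42 V, so the device is actually in triode.
In triode I_D = k_n[V_ov V_DS − ½ V_DS²] and I_D = (V_DD − V_DS)/R_D. Equating: 20.2 V_DS² − 17.94 V_DS + 2.55 = 0, giving V_DS = 0.178 V (the root below V_ov).
I_D = (2.55 − 0.178) / 9.91 = 0.239 mA.

I_D = 0.239 mA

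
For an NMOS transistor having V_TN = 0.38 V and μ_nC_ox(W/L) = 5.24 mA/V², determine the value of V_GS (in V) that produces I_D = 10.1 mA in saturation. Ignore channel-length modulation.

V_GS = 2.34 V

In saturation I_D = ½ k_n (V_GS − V_TN)², so V_GS − V_TN = √(2 I_D / k_n) = √(2 × 10.1 / 5.24) = 1.96 V.
V_GS = 0.38 + 1.96 = 2.34 V.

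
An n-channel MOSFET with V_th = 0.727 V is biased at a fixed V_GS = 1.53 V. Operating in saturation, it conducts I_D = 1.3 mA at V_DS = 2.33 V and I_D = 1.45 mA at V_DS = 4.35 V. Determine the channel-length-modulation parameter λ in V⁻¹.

With V_GS fixed, I_D ∝ (1 + λ V_DS) in saturation, so I_D2/I_D1 = (1 + λ V_DS2)/(1 + λ V_DS1).
1.45/1.3 = 1.115 = (1 + 4.35 λ)/(1 + 2.33 λ).
Solving: λ (I_D1 V_DS2 − I_D2 V_DS1) = I_D2 − I_D1, so λ = (1.45 − 1.3) / (1.3 × 4.35 − 1.45 × 2.33) = 0.15 / 2.28 = 0.0659 V⁻¹.

λ = 0.0659 V⁻¹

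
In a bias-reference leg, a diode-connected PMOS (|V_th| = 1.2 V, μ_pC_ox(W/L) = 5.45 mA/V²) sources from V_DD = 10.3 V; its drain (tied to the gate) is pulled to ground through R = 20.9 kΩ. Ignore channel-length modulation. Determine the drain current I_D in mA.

I_D = 0.417 mA

With gate tied to drain, V_SG = V_SD ≥ V_SG − |V_th|, so the device is in saturation.
KCL at the drain: ½ k_p (V_SG − |V_th|)² = (V_DD − V_SG)/R.
Let x = V_SG − 1.2. Then 57 x² + x − 9.1 = 0, giving x = 0.391 V (positive root), so V_SG = 1.59 V.
I_D = (V_DD − V_SG)/R = (10.3 − 1.59) / 20.9 = 0.417 mA.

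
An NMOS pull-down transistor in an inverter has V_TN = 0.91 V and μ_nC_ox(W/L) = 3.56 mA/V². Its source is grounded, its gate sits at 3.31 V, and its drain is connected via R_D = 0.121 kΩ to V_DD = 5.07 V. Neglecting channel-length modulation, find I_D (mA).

I_D = 10.3 mA

V_GS = V_G = 3.31 V, so V_ov = 3.31 − 0.91 = 2.4 V.
Assume saturation: I_D = ½ k_n V_ov² = 0.5 × 3.56 × 2.4² = 10.3 mA, giving V_DS = V_DD − I_D R_D = 5.07 − 10.3 × 0.121 = 3.83 V.
V_DS = 3.83 V ≥ V_ov = 2.4 V, confirming saturation.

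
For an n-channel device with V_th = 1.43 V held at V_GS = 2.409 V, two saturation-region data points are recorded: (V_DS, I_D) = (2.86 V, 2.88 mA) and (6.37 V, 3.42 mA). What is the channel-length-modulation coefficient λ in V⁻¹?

λ = 0.0631 V⁻¹

With V_GS fixed, I_D ∝ (1 + λ V_DS) in saturation, so I_D2/I_D1 = (1 + λ V_DS2)/(1 + λ V_DS1).
3.42/2.88 = 1.188 = (1 + 6.37 λ)/(1 + 2.86 λ).
Solving: λ (I_D1 V_DS2 − I_D2 V_DS1) = I_D2 − I_D1, so λ = (3.42 − 2.88) / (2.88 × 6.37 − 3.42 × 2.86) = 0.54 / 8.56 = 0.0631 V⁻¹.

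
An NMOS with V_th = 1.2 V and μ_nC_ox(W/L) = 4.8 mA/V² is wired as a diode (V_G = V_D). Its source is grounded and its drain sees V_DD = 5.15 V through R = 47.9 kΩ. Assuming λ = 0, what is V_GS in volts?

With gate tied to drain, V_GS = V_DS ≥ V_GS − V_th, so the device is in saturation.
KCL at the drain: ½ k_n (V_GS − V_th)² = (V_DD − V_GS)/R.
Let x = V_GS − 1.2. Then 115 x² + x − 3.95 = 0, giving x = 0.181 V (positive root), so V_GS = 1.38 V.
I_D = (V_DD − V_GS)/R = (5.15 − 1.38) / 47.9 = 0.0787 mA.

V_GS = 1.38 V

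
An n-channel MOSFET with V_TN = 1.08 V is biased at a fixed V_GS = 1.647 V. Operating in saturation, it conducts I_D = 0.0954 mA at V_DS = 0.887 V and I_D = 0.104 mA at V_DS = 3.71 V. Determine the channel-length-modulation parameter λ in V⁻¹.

With V_GS fixed, I_D ∝ (1 + λ V_DS) in saturation, so I_D2/I_D1 = (1 + λ V_DS2)/(1 + λ V_DS1).
0.104/0.0954 = 1.09 = (1 + 3.71 λ)/(1 + 0.887 λ).
Solving: λ (I_D1 V_DS2 − I_D2 V_DS1) = I_D2 − I_D1, so λ = (0.104 − 0.0954) / (0.0954 × 3.71 − 0.104 × 0.887) = 0.0086 / 0.262 = 0.0329 V⁻¹.

λ = 0.0329 V⁻¹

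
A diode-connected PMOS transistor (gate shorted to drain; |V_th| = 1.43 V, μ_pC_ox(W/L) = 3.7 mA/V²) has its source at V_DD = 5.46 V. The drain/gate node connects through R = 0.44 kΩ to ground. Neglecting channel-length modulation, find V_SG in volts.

V_SG = 3.12 V

With gate tied to drain, V_SG = V_SD ≥ V_SG − |V_th|, so the device is in saturation.
KCL at the drain: ½ k_p (V_SG − |V_th|)² = (V_DD − V_SG)/R.
Let x = V_SG − 1.43. Then 0.814 x² + x − 4.03 = 0, giving x = 1.69 V (positive root), so V_SG = 3.12 V.
I_D = (V_DD − V_SG)/R = (5.46 − 3.12) / 0.44 = 5.31 mA.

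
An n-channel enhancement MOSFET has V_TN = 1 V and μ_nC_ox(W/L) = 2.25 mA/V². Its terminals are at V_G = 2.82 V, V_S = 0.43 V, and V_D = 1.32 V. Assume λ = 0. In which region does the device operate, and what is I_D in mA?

Triode; I_D = 1.89 mA

V_GS = V_G − V_S = 2.82 − 0.43 = 2.39 V; V_DS = V_D − V_S = 1.32 − 0.43 = 0.89 V.
V_ov = V_GS − V_TN = 2.39 − 1 = 1.39 V.
Since V_DS = 0.89 V < V_ov = 1.39 V, the device is in the triode region.
I_D = k_n [V_ov · V_DS − ½ V_DS²] = 2.25 × [1.39 × 0.89 − 0.5 × 0.89²] = 1.89 mA.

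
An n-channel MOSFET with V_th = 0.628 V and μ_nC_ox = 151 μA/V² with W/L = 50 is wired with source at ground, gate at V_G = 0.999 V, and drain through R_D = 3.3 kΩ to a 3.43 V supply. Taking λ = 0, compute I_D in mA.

I_D = 0.520 mA

V_GS = V_G = 0.999 V, so V_ov = 0.999 − 0.628 = 0.371 V.
k_n = μ_nC_ox · (W/L) = 7.55 mA/V².
Assume saturation: I_D = ½ k_n V_ov² = 0.5 × 7.55 × 0.371² = 0.52 mA, giving V_DS = V_DD − I_D R_D = 3.43 − 0.52 × 3.3 = 1.72 V.
V_DS = 1.72 V ≥ V_ov = 0.371 V, confirming saturation.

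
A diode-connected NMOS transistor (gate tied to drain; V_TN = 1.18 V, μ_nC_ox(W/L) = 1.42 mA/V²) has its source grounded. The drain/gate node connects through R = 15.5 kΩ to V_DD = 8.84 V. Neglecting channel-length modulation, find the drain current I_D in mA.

With gate tied to drain, V_GS = V_DS ≥ V_GS − V_TN, so the device is in saturation.
KCL at the drain: ½ k_n (V_GS − V_TN)² = (V_DD − V_GS)/R.
Let x = V_GS − 1.18. Then 11 x² + x − 7.66 = 0, giving x = 0.79 V (positive root), so V_GS = 1.97 V.
I_D = (V_DD − V_GS)/R = (8.84 − 1.97) / 15.5 = 0.443 mA.

I_D = 0.443 mA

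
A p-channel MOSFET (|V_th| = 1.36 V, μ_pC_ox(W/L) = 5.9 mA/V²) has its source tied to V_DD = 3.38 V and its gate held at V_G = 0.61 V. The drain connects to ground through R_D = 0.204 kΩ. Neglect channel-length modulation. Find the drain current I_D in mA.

I_D = 5.86 mA

V_SG = V_DD − V_G = 3.38 − 0.61 = 2.77 V, so V_ov = 2.77 − 1.36 = 1.41 V.
Assume saturation: I_D = ½ k_p V_ov² = 0.5 × 5.9 × 1.41² = 5.86 mA, giving V_SD = V_DD − I_D R_D = 3.38 − 5.86 × 0.204 = 2.18 V.
V_SD = 2.18 V ≥ V_ov = 1.41 V, confirming saturation.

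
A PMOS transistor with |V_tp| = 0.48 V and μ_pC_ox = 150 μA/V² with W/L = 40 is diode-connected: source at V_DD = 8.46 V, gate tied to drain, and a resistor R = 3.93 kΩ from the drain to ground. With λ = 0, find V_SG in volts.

With gate tied to drain, V_SG = V_SD ≥ V_SG − |V_tp|, so the device is in saturation.
k_p = μ_pC_ox · (W/L) = 6 mA/V².
KCL at the drain: ½ k_p (V_SG − |V_tp|)² = (V_DD − V_SG)/R.
Let x = V_SG − 0.48. Then 11.8 x² + x − 7.98 = 0, giving x = 0.781 V (positive root), so V_SG = 1.26 V.
I_D = (V_DD − V_SG)/R = (8.46 − 1.26) / 3.93 = 1.83 mA.

V_SG = 1.26 V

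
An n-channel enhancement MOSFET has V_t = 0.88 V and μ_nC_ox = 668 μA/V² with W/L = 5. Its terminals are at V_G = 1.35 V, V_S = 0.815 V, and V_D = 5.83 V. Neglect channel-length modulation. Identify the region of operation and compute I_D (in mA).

Cutoff; I_D = 0 mA

V_GS = V_G − V_S = 1.35 − 0.815 = 0.535 V; V_DS = V_D − V_S = 5.83 − 0.815 = 5.02 V.
V_GS = 0.535 V < V_t = 0.88 V, so the transistor is in cutoff.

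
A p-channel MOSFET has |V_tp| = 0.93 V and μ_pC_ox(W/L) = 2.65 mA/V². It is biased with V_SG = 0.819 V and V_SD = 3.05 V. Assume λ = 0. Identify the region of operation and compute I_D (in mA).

Cutoff; I_D = 0 mA

V_SG = 0.819 V < |V_tp| = 0.93 V, so the transistor is in cutoff.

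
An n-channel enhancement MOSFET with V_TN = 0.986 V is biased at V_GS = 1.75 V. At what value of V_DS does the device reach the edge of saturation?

V_DS,sat = 0.764 V

The boundary between triode and saturation is V_DS = V_GS − V_TN = V_ov.
V_ov = 1.75 − 0.986 = 0.764 V.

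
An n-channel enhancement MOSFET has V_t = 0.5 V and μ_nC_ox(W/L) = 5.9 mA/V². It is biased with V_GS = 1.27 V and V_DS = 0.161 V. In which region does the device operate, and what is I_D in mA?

V_ov = V_GS − V_t = 1.27 − 0.5 = 0.77 V.
Since V_DS = 0.161 V < V_ov = 0.77 V, the device is in the triode region.
I_D = k_n [V_ov · V_DS − ½ V_DS²] = 5.9 × [0.77 × 0.161 − 0.5 × 0.161²] = 0.655 mA.

Triode; I_D = 0.655 mA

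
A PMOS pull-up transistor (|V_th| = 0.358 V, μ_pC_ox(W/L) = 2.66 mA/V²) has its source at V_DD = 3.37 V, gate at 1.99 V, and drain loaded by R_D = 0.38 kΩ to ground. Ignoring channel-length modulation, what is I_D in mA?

I_D = 1.39 mA

V_SG = V_DD − V_G = 3.37 − 1.99 = 1.38 V, so V_ov = 1.38 − 0.358 = 1.02 V.
Assume saturation: I_D = ½ k_p V_ov² = 0.5 × 2.66 × 1.02² = 1.39 mA, giving V_SD = V_DD − I_D R_D = 3.37 − 1.39 × 0.38 = 2.84 V.
V_SD = 2.84 V ≥ V_ov = 1.02 V, confirming saturation.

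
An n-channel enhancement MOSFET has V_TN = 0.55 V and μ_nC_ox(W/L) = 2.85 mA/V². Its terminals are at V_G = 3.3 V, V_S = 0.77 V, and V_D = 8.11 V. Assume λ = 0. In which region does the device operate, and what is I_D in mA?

V_GS = V_G − V_S = 3.3 − 0.77 = 2.53 V; V_DS = V_D − V_S = 8.11 − 0.77 = 7.34 V.
V_ov = V_GS − V_TN = 2.53 − 0.55 = 1.98 V.
Since V_DS = 7.34 V ≥ V_ov = 1.98 V, the device is in saturation.
I_D = ½ k_n V_ov² = 0.5 × 2.85 × 1.98² = 5.59 mA.

Saturation; I_D = 5.59 mA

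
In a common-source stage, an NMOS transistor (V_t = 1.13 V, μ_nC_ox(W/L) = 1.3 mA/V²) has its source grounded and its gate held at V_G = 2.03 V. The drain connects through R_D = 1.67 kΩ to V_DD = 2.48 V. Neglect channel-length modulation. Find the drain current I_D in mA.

I_D = 0.526 mA

V_GS = V_G = 2.03 V, so V_ov = 2.03 − 1.13 = 0.9 V.
Assume saturation: I_D = ½ k_n V_ov² = 0.5 × 1.3 × 0.9² = 0.526 mA, giving V_DS = V_DD − I_D R_D = 2.48 − 0.526 × 1.67 = 1.6 V.
V_DS = 1.6 V ≥ V_ov = 0.9 V, confirming saturation.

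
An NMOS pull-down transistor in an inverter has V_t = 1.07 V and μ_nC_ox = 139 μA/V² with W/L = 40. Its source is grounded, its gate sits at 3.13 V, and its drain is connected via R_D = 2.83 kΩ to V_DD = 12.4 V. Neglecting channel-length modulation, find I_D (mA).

I_D = 4.24 mA

V_GS = V_G = 3.13 V, so V_ov = 3.13 − 1.07 = 2.06 V.
k_n = μ_nC_ox · (W/L) = 5.56 mA/V².
Assume saturation: I_D = ½ k_n V_ov² = 0.5 × 5.56 × 2.06² = 11.8 mA, giving V_DS = V_DD − I_D R_D = 12.4 − 11.8 × 2.83 = -21 V.
But -21 V < V_ov = 2.06 V, so the device is actually in triode.
In triode I_D = k_n[V_ov V_DS − ½ V_DS²] and I_D = (V_DD − V_DS)/R_D. Equating: 7.87 V_DS² − 33.41 V_DS + 12.4 = 0, giving V_DS = 0.411 V (the root below V_ov).
I_D = (12.4 − 0.411) / 2.83 = 4.24 mA.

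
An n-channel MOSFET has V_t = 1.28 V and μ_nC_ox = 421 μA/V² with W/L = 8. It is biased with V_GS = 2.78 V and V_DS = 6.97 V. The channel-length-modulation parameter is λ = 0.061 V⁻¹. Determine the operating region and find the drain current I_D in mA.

k_n = μ_nC_ox · (W/L) = 3.368 mA/V².
V_ov = V_GS − V_t = 2.78 − 1.28 = 1.5 V.
Since V_DS = 6.97 V ≥ V_ov = 1.5 V, the device is in saturation.
I_D = ½ k_n V_ov² (1 + λ V_DS) = 0.5 × 3.368 × 1.5² × (1 + 0.061 × 6.97) = 5.4 mA.

Saturation; I_D = 5.40 mA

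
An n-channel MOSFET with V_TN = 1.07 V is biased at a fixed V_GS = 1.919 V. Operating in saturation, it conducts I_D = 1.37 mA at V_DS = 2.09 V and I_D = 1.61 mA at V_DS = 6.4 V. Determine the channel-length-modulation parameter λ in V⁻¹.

With V_GS fixed, I_D ∝ (1 + λ V_DS) in saturation, so I_D2/I_D1 = (1 + λ V_DS2)/(1 + λ V_DS1).
1.61/1.37 = 1.175 = (1 + 6.4 λ)/(1 + 2.09 λ).
Solving: λ (I_D1 V_DS2 − I_D2 V_DS1) = I_D2 − I_D1, so λ = (1.61 − 1.37) / (1.37 × 6.4 − 1.61 × 2.09) = 0.24 / 5.4 = 0.0444 V⁻¹.

λ = 0.0444 V⁻¹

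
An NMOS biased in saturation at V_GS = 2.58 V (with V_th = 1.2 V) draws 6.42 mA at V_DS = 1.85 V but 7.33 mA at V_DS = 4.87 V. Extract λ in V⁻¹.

λ = 0.0514 V⁻¹

With V_GS fixed, I_D ∝ (1 + λ V_DS) in saturation, so I_D2/I_D1 = (1 + λ V_DS2)/(1 + λ V_DS1).
7.33/6.42 = 1.142 = (1 + 4.87 λ)/(1 + 1.85 λ).
Solving: λ (I_D1 V_DS2 − I_D2 V_DS1) = I_D2 − I_D1, so λ = (7.33 − 6.42) / (6.42 × 4.87 − 7.33 × 1.85) = 0.91 / 17.7 = 0.0514 V⁻¹.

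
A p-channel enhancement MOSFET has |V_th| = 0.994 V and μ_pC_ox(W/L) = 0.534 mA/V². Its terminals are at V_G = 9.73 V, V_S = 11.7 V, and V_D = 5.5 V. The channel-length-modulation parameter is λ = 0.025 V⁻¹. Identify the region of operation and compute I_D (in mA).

Saturation; I_D = 0.294 mA

V_SG = V_S − V_G = 11.7 − 9.73 = 1.97 V; V_SD = V_S − V_D = 11.7 − 5.5 = 6.2 V.
V_ov = V_SG − |V_th| = 1.97 − 0.994 = 0.976 V.
Since V_SD = 6.2 V ≥ V_ov = 0.976 V, the device is in saturation.
I_D = ½ k_p V_ov² (1 + λ V_SD) = 0.5 × 0.534 × 0.976² × (1 + 0.025 × 6.2) = 0.294 mA.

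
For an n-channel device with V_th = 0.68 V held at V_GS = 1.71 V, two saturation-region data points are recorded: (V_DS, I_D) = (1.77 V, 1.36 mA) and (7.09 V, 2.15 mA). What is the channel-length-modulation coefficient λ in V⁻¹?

With V_GS fixed, I_D ∝ (1 + λ V_DS) in saturation, so I_D2/I_D1 = (1 + λ V_DS2)/(1 + λ V_DS1).
2.15/1.36 = 1.581 = (1 + 7.09 λ)/(1 + 1.77 λ).
Solving: λ (I_D1 V_DS2 − I_D2 V_DS1) = I_D2 − I_D1, so λ = (2.15 − 1.36) / (1.36 × 7.09 − 2.15 × 1.77) = 0.79 / 5.84 = 0.135 V⁻¹.

λ = 0.135 V⁻¹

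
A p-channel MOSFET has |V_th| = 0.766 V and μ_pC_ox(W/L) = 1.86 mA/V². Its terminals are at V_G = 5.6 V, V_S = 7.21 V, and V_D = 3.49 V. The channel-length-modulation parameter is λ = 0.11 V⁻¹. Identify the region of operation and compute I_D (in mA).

Saturation; I_D = 0.934 mA

V_SG = V_S − V_G = 7.21 − 5.6 = 1.61 V; V_SD = V_S − V_D = 7.21 − 3.49 = 3.72 V.
V_ov = V_SG − |V_th| = 1.61 − 0.766 = 0.844 V.
Since V_SD = 3.72 V ≥ V_ov = 0.844 V, the device is in saturation.
I_D = ½ k_p V_ov² (1 + λ V_SD) = 0.5 × 1.86 × 0.844² × (1 + 0.11 × 3.72) = 0.934 mA.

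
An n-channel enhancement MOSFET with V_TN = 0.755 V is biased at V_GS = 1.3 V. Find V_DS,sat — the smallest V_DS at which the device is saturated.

The boundary between triode and saturation is V_DS = V_GS − V_TN = V_ov.
V_ov = 1.3 − 0.755 = 0.545 V.

V_DS,sat = 0.545 V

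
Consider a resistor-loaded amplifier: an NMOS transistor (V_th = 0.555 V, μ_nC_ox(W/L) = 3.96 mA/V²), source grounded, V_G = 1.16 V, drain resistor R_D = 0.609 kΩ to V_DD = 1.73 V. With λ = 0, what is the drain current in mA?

I_D = 0.725 mA

V_GS = V_G = 1.16 V, so V_ov = 1.16 − 0.555 = 0.605 V.
Assume saturation: I_D = ½ k_n V_ov² = 0.5 × 3.96 × 0.605² = 0.725 mA, giving V_DS = V_DD − I_D R_D = 1.73 − 0.725 × 0.609 = 1.29 V.
V_DS = 1.29 V ≥ V_ov = 0.605 V, confirming saturation.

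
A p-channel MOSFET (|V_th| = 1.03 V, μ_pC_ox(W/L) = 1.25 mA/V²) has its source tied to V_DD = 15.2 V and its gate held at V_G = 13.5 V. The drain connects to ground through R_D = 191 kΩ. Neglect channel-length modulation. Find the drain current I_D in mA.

V_SG = V_DD − V_G = 15.2 − 13.5 = 1.7 V, so V_ov = 1.7 − 1.03 = 0.67 V.
Assume saturation: I_D = ½ k_p V_ov² = 0.5 × 1.25 × 0.67² = 0.281 mA, giving V_SD = V_DD − I_D R_D = 15.2 − 0.281 × 191 = -38.4 V.
But -38.4 V < V_ov = 0.67 V, so the device is actually in triode.
In triode I_D = k_p[V_ov V_SD − ½ V_SD²] and I_D = (V_DD − V_SD)/R_D. Equating: 119 V_SD² − 161 V_SD + 15.2 = 0, giving V_SD = 0.102 V (the root below V_ov).
I_D = (15.2 − 0.102) / 191 = 0.079 mA.

I_D = 0.0790 mA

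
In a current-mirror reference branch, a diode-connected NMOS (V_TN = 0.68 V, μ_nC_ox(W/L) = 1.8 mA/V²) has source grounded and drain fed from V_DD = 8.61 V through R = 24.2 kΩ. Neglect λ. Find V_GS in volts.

With gate tied to drain, V_GS = V_DS ≥ V_GS − V_TN, so the device is in saturation.
KCL at the drain: ½ k_n (V_GS − V_TN)² = (V_DD − V_GS)/R.
Let x = V_GS − 0.68. Then 21.8 x² + x − 7.93 = 0, giving x = 0.581 V (positive root), so V_GS = 1.26 V.
I_D = (V_DD − V_GS)/R = (8.61 − 1.26) / 24.2 = 0.304 mA.

V_GS = 1.26 V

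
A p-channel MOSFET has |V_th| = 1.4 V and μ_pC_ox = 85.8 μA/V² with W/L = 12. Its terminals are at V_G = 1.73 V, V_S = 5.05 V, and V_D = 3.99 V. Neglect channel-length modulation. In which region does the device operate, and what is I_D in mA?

V_SG = V_S − V_G = 5.05 − 1.73 = 3.32 V; V_SD = V_S − V_D = 5.05 − 3.99 = 1.06 V.
k_p = μ_pC_ox · (W/L) = 1.03 mA/V².
V_ov = V_SG − |V_th| = 3.32 − 1.4 = 1.92 V.
Since V_SD = 1.06 V < V_ov = 1.92 V, the device is in the triode region.
I_D = k_p [V_ov · V_SD − ½ V_SD²] = 1.03 × [1.92 × 1.06 − 0.5 × 1.06²] = 1.52 mA.

Triode; I_D = 1.52 mA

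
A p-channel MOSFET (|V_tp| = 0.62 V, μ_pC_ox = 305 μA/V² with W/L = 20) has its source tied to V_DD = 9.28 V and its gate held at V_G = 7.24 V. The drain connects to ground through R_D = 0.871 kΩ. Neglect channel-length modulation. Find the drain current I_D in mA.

V_SG = V_DD − V_G = 9.28 − 7.24 = 2.04 V, so V_ov = 2.04 − 0.62 = 1.42 V.
k_p = μ_pC_ox · (W/L) = 6.1 mA/V².
Assume saturation: I_D = ½ k_p V_ov² = 0.5 × 6.1 × 1.42² = 6.15 mA, giving V_SD = V_DD − I_D R_D = 9.28 − 6.15 × 0.871 = 3.92 V.
V_SD = 3.92 V ≥ V_ov = 1.42 V, confirming saturation.

I_D = 6.15 mA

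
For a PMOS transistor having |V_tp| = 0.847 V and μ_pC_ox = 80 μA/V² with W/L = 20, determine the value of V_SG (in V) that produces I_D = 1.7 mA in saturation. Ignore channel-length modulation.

k_p = μ_pC_ox · (W/L) = 1.6 mA/V².
In saturation I_D = ½ k_p (V_SG − |V_tp|)², so V_SG − |V_tp| = √(2 I_D / k_p) = √(2 × 1.7 / 1.6) = 1.46 V.
V_SG = 0.847 + 1.46 = 2.3 V.

V_SG = 2.30 V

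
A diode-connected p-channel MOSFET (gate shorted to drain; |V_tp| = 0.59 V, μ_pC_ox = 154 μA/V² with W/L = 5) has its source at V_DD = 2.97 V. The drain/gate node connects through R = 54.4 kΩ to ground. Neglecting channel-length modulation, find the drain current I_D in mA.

With gate tied to drain, V_SG = V_SD ≥ V_SG − |V_tp|, so the device is in saturation.
k_p = μ_pC_ox · (W/L) = 0.77 mA/V².
KCL at the drain: ½ k_p (V_SG − |V_tp|)² = (V_DD − V_SG)/R.
Let x = V_SG − 0.59. Then 20.9 x² + x − 2.38 = 0, giving x = 0.314 V (positive root), so V_SG = 0.904 V.
I_D = (V_DD − V_SG)/R = (2.97 − 0.904) / 54.4 = 0.038 mA.

I_D = 0.0380 mA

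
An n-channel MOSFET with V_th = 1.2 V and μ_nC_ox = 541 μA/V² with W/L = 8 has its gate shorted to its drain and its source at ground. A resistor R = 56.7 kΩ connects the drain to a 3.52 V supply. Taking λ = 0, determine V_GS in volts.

V_GS = 1.33 V

With gate tied to drain, V_GS = V_DS ≥ V_GS − V_th, so the device is in saturation.
k_n = μ_nC_ox · (W/L) = 4.328 mA/V².
KCL at the drain: ½ k_n (V_GS − V_th)² = (V_DD − V_GS)/R.
Let x = V_GS − 1.2. Then 123 x² + x − 2.32 = 0, giving x = 0.133 V (positive root), so V_GS = 1.33 V.
I_D = (V_DD − V_GS)/R = (3.52 − 1.33) / 56.7 = 0.0386 mA.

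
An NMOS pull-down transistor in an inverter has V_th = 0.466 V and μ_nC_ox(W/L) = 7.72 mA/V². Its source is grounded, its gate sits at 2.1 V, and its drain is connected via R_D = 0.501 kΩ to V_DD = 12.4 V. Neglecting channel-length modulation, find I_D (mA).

V_GS = V_G = 2.1 V, so V_ov = 2.1 − 0.466 = 1.63 V.
Assume saturation: I_D = ½ k_n V_ov² = 0.5 × 7.72 × 1.63² = 10.3 mA, giving V_DS = V_DD − I_D R_D = 12.4 − 10.3 × 0.501 = 7.24 V.
V_DS = 7.24 V ≥ V_ov = 1.63 V, confirming saturation.

I_D = 10.3 mA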